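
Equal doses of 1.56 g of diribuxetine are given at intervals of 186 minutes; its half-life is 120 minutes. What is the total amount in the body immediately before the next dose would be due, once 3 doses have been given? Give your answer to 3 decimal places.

The 3 doses were given 558, 372, 186 minutes ago.
Total = 1.56·(1/2)^(558/120) + 1.56·(1/2)^(372/120) + 1.56·(1/2)^(186/120)
      = 0.062135 + 0.18194 + 0.53276 ≈ 0.77683 g.

0.777 g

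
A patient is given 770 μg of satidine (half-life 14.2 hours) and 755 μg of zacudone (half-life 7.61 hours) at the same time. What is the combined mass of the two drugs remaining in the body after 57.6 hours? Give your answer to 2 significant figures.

50 μg

satidine: 770 × (1/2)^(57.6/14.2) = 770 × (1/2)^4.0563 ≈ 46.282 μg.
zacudone: 755 × (1/2)^(57.6/7.61) = 755 × (1/2)^7.569 ≈ 3.9761 μg.
Total = 46.282 + 3.9761 ≈ 50.258 μg.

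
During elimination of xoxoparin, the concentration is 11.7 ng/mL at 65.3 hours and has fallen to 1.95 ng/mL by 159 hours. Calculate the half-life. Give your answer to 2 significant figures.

Over Δt = 159 − 65.3 = 93.7 hours, the level fell by a factor of 11.7/1.95 ≈ 6.
n = log₂(6) ≈ 2.585 half-lives, so t½ = 93.7/2.585 ≈ 36.248 hours.

36 hours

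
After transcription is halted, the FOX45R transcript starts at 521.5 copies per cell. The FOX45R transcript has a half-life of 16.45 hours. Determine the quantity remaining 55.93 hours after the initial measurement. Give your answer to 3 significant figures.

49.4 copies per cell

Number of half-lives: n = 55.93/16.45 ≈ 3.4.
Remaining = 521.5 × (1/2)^3.4 = 521.5 × 0.094732 ≈ 49.403 copies per cell.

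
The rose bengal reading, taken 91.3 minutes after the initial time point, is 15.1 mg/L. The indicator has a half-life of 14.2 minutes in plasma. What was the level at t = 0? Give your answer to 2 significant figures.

1300 mg/L

Number of half-lives elapsed: n = 91.3/14.2 ≈ 6.4296.
A₀ = A × 2^n = 15.1 × 2^6.4296 = 15.1 × 86.198 ≈ 1301.6 mg/L.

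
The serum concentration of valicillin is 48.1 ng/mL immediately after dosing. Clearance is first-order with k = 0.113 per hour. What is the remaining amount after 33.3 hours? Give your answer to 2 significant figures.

t½ = ln 2 / k = 0.69315 / 0.113 ≈ 6.134 hours.
Number of half-lives: n = 33.3/6.134 ≈ 5.4287.
Remaining = 48.1 × (1/2)^5.4287 = 48.1 × 0.023216 ≈ 1.1167 ng/mL.

1.1 ng/mL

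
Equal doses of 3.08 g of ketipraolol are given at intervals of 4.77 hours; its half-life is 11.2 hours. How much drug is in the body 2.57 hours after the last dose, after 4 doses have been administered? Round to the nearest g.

7 g

The 4 doses were given 16.88, 12.11, 7.34, 2.57 hours ago.
Total = 3.08·(1/2)^(16.88/11.2) + 3.08·(1/2)^(12.11/11.2) + 3.08·(1/2)^(7.34/11.2) + 3.08·(1/2)^(2.57/11.2)
      = 1.0836 + 1.4557 + 1.9555 + 2.6271 ≈ 7.1219 g.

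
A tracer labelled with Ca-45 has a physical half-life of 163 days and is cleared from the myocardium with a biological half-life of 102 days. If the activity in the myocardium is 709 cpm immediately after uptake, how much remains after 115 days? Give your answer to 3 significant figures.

1/t_eff = 1/t_phys + 1/t_biol = 1/163 + 1/102 = 0.015939 per day.
t_eff = 163 × 102 / (163 + 102) ≈ 62.74 days.
Remaining = 709 × (1/2)^(115/62.74) = 709 × (1/2)^1.833 ≈ 199.01 cpm.

199 cpm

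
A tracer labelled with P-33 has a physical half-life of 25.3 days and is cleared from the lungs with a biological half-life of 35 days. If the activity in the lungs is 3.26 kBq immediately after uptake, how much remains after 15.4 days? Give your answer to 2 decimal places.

1/t_eff = 1/t_phys + 1/t_biol = 1/25.3 + 1/35 = 0.068097 per day.
t_eff = 25.3 × 35 / (25.3 + 35) ≈ 14.685 days.
Remaining = 3.26 × (1/2)^(15.4/14.685) = 3.26 × (1/2)^1.0487 ≈ 1.5759 kBq.

1.58 kBq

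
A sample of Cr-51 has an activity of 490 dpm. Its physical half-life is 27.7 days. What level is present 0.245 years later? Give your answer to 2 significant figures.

52 dpm

Convert the elapsed time: 0.245 years = 89.425 days.
Number of half-lives: n = 89.425/27.7 ≈ 3.2283.
Remaining = 490 × (1/2)^3.2283 = 490 × 0.1067 ≈ 52.284 dpm.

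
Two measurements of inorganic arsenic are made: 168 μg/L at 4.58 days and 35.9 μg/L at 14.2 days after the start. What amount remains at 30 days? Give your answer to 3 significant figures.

Over Δt = 14.2 − 4.58 = 9.62 days, the level fell by a factor of 168/35.9 ≈ 4.6797.
n = log₂(4.6797) ≈ 2.2264 half-lives, so t½ = 9.62/2.2264 ≈ 4.3209 days.
From t = 14.2 to t = 30: 35.9 × (1/2)^((30−14.2)/4.3209) ≈ 2.8466 μg/L.

2.85 μg/L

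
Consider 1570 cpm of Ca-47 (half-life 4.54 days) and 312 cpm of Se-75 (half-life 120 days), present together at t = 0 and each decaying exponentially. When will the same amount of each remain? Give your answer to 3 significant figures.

Set 1570·(1/2)^(t/4.54) = 312·(1/2)^(t/120).
Taking log₂: log₂(1570/312) = t·(1/4.54 − 1/120).
log₂(5.0321) = 2.3311; 1/4.54 − 1/120 = 0.21193.
t = 2.3311 / 0.21193 ≈ 11 days.

11.0 days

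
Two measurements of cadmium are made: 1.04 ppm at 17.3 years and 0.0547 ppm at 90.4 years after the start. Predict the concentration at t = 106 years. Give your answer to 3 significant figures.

Over Δt = 90.4 − 17.3 = 73.1 years, the level fell by a factor of 1.04/0.0547 ≈ 19.013.
n = log₂(19.013) ≈ 4.2489 half-lives, so t½ = 73.1/4.2489 ≈ 17.204 years.
From t = 90.4 to t = 106: 0.0547 × (1/2)^((106−90.4)/17.204) ≈ 0.029176 ppm.

0.0292 ppm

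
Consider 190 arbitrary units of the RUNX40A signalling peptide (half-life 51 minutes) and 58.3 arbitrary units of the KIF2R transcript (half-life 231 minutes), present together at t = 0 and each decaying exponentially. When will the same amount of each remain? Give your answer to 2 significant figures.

110 minutes

Set 190·(1/2)^(t/51) = 58.3·(1/2)^(t/231).
Taking log₂: log₂(190/58.3) = t·(1/51 − 1/231).
log₂(3.259) = 1.7044; 1/51 − 1/231 = 0.015279.
t = 1.7044 / 0.015279 ≈ 111.56 minutes.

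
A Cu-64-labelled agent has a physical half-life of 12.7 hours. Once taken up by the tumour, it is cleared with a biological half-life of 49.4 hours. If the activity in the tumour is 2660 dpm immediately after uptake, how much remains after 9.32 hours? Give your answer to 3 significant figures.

1/t_eff = 1/t_phys + 1/t_biol = 1/12.7 + 1/49.4 = 0.098983 per hour.
t_eff = 12.7 × 49.4 / (12.7 + 49.4) ≈ 10.103 hours.
Remaining = 2660 × (1/2)^(9.32/10.103) = 2660 × (1/2)^0.92252 ≈ 1403.4 dpm.

1400 dpm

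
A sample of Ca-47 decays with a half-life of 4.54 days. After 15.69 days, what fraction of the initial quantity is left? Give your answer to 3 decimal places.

0.091

n = 15.69/4.54 ≈ 3.4559 half-lives.
Fraction remaining = (1/2)^3.4559 ≈ 0.091129.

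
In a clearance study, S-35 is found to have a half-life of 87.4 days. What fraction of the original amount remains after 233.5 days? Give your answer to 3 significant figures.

n = 233.5/87.4 ≈ 2.6716 half-lives.
Fraction remaining = (1/2)^2.6716 ≈ 0.15695.

0.157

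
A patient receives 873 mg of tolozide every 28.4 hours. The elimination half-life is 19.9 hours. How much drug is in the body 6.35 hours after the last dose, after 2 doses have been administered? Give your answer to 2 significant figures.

The 2 doses were given 34.75, 6.35 hours ago.
Total = 873·(1/2)^(34.75/19.9) + 873·(1/2)^(6.35/19.9)
      = 260.22 + 699.77 ≈ 960 mg.

960 mg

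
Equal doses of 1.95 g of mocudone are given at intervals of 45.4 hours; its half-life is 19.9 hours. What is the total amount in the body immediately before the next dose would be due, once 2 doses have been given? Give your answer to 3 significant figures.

The 2 doses were given 90.8, 45.4 hours ago.
Total = 1.95·(1/2)^(90.8/19.9) + 1.95·(1/2)^(45.4/19.9)
      = 0.082507 + 0.40111 ≈ 0.48362 g.

0.484 g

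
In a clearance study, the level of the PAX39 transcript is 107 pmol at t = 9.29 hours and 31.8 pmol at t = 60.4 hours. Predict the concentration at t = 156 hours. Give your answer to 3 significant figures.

3.29 pmol

Over Δt = 60.4 − 9.29 = 51.11 hours, the level fell by a factor of 107/31.8 ≈ 3.3648.
n = log₂(3.3648) ≈ 1.7505 half-lives, so t½ = 51.11/1.7505 ≈ 29.197 hours.
From t = 60.4 to t = 156: 31.8 × (1/2)^((156−60.4)/29.197) ≈ 3.2868 pmol.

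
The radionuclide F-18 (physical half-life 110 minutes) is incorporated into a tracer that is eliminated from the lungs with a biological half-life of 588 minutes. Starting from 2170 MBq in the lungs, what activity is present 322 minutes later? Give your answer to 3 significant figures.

1/t_eff = 1/t_phys + 1/t_biol = 1/110 + 1/588 = 0.010792 per minute.
t_eff = 110 × 588 / (110 + 588) ≈ 92.665 minutes.
Remaining = 2170 × (1/2)^(322/92.665) = 2170 × (1/2)^3.4749 ≈ 195.17 MBq.

195 MBq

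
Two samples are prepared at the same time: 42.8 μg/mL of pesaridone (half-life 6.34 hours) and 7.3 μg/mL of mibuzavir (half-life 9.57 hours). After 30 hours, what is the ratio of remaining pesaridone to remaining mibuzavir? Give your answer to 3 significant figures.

pesaridone: 42.8 × (1/2)^(30/6.34) = 42.8 × (1/2)^4.7319 ≈ 1.6107 μg/mL.
mibuzavir: 7.3 × (1/2)^(30/9.57) = 7.3 × (1/2)^3.1348 ≈ 0.8311 μg/mL.
Ratio ≈ 1.6107 / 0.8311 ≈ 1.938.

1.94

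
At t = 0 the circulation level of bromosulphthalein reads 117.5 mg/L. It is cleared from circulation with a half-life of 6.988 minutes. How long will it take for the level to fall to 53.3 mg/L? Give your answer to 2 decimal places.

Fraction remaining = 53.3/117.5 ≈ 0.45362.
n = log₂(117.5/53.3) = ln(2.2045)/ln 2 ≈ 1.1405 half-lives.
t = n × t½ = 1.1405 × 6.988 ≈ 7.9695 minutes.

7.97 minutes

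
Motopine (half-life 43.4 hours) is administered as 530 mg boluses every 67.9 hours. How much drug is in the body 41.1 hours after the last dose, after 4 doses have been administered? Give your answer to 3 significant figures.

The 4 doses were given 244.8, 176.9, 109, 41.1 hours ago.
Total = 530·(1/2)^(244.8/43.4) + 530·(1/2)^(176.9/43.4) + 530·(1/2)^(109/43.4) + 530·(1/2)^(41.1/43.4)
      = 10.624 + 31.424 + 92.946 + 274.92 ≈ 409.91 mg.

410 mg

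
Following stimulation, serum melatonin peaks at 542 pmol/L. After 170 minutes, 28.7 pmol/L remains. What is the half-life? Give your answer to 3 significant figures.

A/A₀ = 28.7/542 ≈ 0.052952.
n = log₂(18.885) ≈ 4.2392 half-lives elapsed in 170 minutes.
t½ = 170/4.2392 ≈ 40.102 minutes.

40.1 minutes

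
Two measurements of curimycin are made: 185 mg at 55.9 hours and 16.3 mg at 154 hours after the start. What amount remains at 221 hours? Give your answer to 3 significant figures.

Over Δt = 154 − 55.9 = 98.1 hours, the level fell by a factor of 185/16.3 ≈ 11.35.
n = log₂(11.35) ≈ 3.5046 half-lives, so t½ = 98.1/3.5046 ≈ 27.992 hours.
From t = 154 to t = 221: 16.3 × (1/2)^((221−154)/27.992) ≈ 3.1021 mg.

3.10 mg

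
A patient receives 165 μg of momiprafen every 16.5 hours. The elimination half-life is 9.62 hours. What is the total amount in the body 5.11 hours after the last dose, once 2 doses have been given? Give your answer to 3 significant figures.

149 μg

The 2 doses were given 21.61, 5.11 hours ago.
Total = 165·(1/2)^(21.61/9.62) + 165·(1/2)^(5.11/9.62)
      = 34.775 + 114.18 ≈ 148.95 μg.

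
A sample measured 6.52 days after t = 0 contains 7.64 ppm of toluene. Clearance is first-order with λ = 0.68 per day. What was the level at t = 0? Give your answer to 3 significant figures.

t½ = ln 2 / λ = 0.69315 / 0.68 ≈ 1.0193 days.
Number of half-lives elapsed: n = 6.52/1.0193 ≈ 6.3963.
A₀ = A × 2^n = 7.64 × 2^6.3963 = 7.64 × 84.234 ≈ 643.55 ppm.

644 ppm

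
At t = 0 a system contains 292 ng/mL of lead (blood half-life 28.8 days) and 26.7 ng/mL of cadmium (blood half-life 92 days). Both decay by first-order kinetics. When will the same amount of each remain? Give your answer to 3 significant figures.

145 days

Set 292·(1/2)^(t/28.8) = 26.7·(1/2)^(t/92).
Taking log₂: log₂(292/26.7) = t·(1/28.8 − 1/92).
log₂(10.936) = 3.4511; 1/28.8 − 1/92 = 0.023853.
t = 3.4511 / 0.023853 ≈ 144.68 days.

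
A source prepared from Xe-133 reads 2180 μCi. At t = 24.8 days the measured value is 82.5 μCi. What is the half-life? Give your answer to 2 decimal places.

A/A₀ = 82.5/2180 ≈ 0.037844.
n = log₂(26.424) ≈ 4.7238 half-lives elapsed in 24.8 days.
t½ = 24.8/4.7238 ≈ 5.25 days.

5.25 days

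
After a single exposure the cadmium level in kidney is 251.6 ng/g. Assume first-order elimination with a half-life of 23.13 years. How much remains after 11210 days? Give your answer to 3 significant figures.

100 ng/g

Convert the elapsed time: 11210 days = 30.7123 years.
Number of half-lives: n = 30.7123/23.13 ≈ 1.3278.
Remaining = 251.6 × (1/2)^1.3278 = 251.6 × 0.39837 ≈ 100.23 ng/g.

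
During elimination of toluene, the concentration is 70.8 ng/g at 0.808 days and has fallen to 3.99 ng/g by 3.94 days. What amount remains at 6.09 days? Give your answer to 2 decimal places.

0.55 ng/g

Over Δt = 3.94 − 0.808 = 3.132 days, the level fell by a factor of 70.8/3.99 ≈ 17.744.
n = log₂(17.744) ≈ 4.1493 half-lives, so t½ = 3.132/4.1493 ≈ 0.75483 days.
From t = 3.94 to t = 6.09: 3.99 × (1/2)^((6.09−3.94)/0.75483) ≈ 0.55404 ng/g.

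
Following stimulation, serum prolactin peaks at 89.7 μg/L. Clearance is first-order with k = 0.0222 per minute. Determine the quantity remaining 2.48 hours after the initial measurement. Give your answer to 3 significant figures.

t½ = ln 2 / k = 0.69315 / 0.0222 ≈ 31.223 minutes.
Convert the elapsed time: 2.48 hours = 148.8 minutes.
Number of half-lives: n = 148.8/31.223 ≈ 4.7657.
Remaining = 89.7 × (1/2)^4.7657 = 89.7 × 0.036759 ≈ 3.2973 μg/L.

3.30 μg/L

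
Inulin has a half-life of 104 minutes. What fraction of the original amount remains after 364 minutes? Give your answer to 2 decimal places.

n = 364/104 ≈ 3.5 half-lives.
Fraction remaining = (1/2)^3.5 ≈ 0.088388.

0.09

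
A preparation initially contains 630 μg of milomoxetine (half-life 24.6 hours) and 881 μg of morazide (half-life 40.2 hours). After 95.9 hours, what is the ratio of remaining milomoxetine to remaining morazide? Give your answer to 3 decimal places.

milomoxetine: 630 × (1/2)^(95.9/24.6) = 630 × (1/2)^3.8984 ≈ 42.249 μg.
morazide: 881 × (1/2)^(95.9/40.2) = 881 × (1/2)^2.3856 ≈ 168.6 μg.
Ratio ≈ 42.249 / 168.6 ≈ 0.25059.

0.251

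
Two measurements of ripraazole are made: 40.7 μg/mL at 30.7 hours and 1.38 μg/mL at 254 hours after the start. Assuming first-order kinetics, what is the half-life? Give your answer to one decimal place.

45.7 hours

Over Δt = 254 − 30.7 = 223.3 hours, the level fell by a factor of 40.7/1.38 ≈ 29.493.
n = log₂(29.493) ≈ 4.8823 half-lives, so t½ = 223.3/4.8823 ≈ 45.737 hours.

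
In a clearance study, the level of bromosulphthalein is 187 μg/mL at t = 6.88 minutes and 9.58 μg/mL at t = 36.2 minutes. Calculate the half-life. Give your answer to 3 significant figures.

Over Δt = 36.2 − 6.88 = 29.32 minutes, the level fell by a factor of 187/9.58 ≈ 19.52.
n = log₂(19.52) ≈ 4.2869 half-lives, so t½ = 29.32/4.2869 ≈ 6.8395 minutes.

6.84 minutes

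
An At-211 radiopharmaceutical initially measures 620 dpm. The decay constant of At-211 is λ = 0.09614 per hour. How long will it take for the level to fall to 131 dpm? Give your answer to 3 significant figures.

16.2 hours

t½ = ln 2 / λ = 0.69315 / 0.09614 ≈ 7.2098 hours.
Fraction remaining = 131/620 ≈ 0.21129.
n = log₂(620/131) = ln(4.7328)/ln 2 ≈ 2.2427 half-lives.
t = n × t½ = 2.2427 × 7.2098 ≈ 16.169 hours.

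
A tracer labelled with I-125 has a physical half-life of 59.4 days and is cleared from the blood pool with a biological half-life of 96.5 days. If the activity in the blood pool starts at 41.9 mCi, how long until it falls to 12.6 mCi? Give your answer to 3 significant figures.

63.7 days

1/t_eff = 1/t_phys + 1/t_biol = 1/59.4 + 1/96.5 = 0.027198 per day.
t_eff = 59.4 × 96.5 / (59.4 + 96.5) ≈ 36.768 days.
n = log₂(41.9/12.6) ≈ 1.7335; t = 1.7335 × 36.768 ≈ 63.738 days.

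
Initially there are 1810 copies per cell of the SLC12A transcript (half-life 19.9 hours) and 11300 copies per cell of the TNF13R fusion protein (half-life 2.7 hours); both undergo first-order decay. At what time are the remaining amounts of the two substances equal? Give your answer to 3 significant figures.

8.25 hours

Set 1810·(1/2)^(t/19.9) = 11300·(1/2)^(t/2.7).
Taking log₂: log₂(1810/11300) = t·(1/19.9 − 1/2.7).
log₂(0.16018) = -2.6423; 1/19.9 − 1/2.7 = -0.32012.
t = -2.6423 / -0.32012 ≈ 8.254 hours.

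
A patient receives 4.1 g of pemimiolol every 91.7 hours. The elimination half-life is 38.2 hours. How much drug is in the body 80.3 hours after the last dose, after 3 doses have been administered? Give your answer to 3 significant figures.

The 3 doses were given 263.7, 172, 80.3 hours ago.
Total = 4.1·(1/2)^(263.7/38.2) + 4.1·(1/2)^(172/38.2) + 4.1·(1/2)^(80.3/38.2)
      = 0.034256 + 0.18087 + 0.95497 ≈ 1.1701 g.

1.17 g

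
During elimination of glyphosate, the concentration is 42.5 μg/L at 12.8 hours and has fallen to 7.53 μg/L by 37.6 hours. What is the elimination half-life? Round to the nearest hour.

10 hours

Over Δt = 37.6 − 12.8 = 24.8 hours, the level fell by a factor of 42.5/7.53 ≈ 5.6441.
n = log₂(5.6441) ≈ 2.4967 half-lives, so t½ = 24.8/2.4967 ≈ 9.9329 hours.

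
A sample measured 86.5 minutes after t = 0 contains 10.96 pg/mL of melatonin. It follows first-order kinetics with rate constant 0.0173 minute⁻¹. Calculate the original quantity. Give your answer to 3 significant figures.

t½ = ln 2 / k = 0.69315 / 0.0173 ≈ 40.066 minutes.
Number of half-lives elapsed: n = 86.5/40.066 ≈ 2.1589.
A₀ = A × 2^n = 10.96 × 2^2.1589 = 10.96 × 4.4658 ≈ 48.945 pg/mL.

48.9 pg/mL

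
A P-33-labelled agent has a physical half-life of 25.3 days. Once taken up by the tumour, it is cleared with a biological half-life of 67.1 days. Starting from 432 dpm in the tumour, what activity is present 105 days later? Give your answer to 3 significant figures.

1/t_eff = 1/t_phys + 1/t_biol = 1/25.3 + 1/67.1 = 0.054429 per day.
t_eff = 25.3 × 67.1 / (25.3 + 67.1) ≈ 18.373 days.
Remaining = 432 × (1/2)^(105/18.373) = 432 × (1/2)^5.715 ≈ 8.2241 dpm.

8.22 dpm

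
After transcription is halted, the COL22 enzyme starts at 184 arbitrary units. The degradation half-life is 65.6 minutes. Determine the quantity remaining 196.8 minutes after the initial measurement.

Elapsed time is 3 half-lives (196.8/65.6).
Each half-life halves the amount: 184 × (1/2)^3 = 184/8 = 23 arbitrary units.

23 arbitrary units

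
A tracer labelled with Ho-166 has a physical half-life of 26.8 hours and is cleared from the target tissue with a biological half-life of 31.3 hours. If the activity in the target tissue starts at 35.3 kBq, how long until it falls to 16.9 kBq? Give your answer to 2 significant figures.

15 hours

1/t_eff = 1/t_phys + 1/t_biol = 1/26.8 + 1/31.3 = 0.069262 per hour.
t_eff = 26.8 × 31.3 / (26.8 + 31.3) ≈ 14.438 hours.
n = log₂(35.3/16.9) ≈ 1.0626; t = 1.0626 × 14.438 ≈ 15.342 hours.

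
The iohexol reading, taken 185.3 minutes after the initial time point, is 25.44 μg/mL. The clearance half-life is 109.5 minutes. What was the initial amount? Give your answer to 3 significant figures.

82.2 μg/mL

Number of half-lives elapsed: n = 185.3/109.5 ≈ 1.6922.
A₀ = A × 2^n = 25.44 × 2^1.6922 = 25.44 × 3.2316 ≈ 82.211 μg/mL.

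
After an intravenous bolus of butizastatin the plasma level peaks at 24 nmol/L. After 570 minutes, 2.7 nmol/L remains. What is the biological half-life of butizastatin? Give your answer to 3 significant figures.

A/A₀ = 2.7/24 ≈ 0.1125.
n = log₂(8.8889) ≈ 3.152 half-lives elapsed in 570 minutes.
t½ = 570/3.152 ≈ 180.84 minutes.

181 minutes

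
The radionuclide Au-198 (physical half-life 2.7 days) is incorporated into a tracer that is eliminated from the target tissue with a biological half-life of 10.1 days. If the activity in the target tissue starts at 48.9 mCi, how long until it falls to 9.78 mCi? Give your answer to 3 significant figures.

4.95 days

1/t_eff = 1/t_phys + 1/t_biol = 1/2.7 + 1/10.1 = 0.46938 per day.
t_eff = 2.7 × 10.1 / (2.7 + 10.1) ≈ 2.1305 days.
n = log₂(48.9/9.78) ≈ 2.3219; t = 2.3219 × 2.1305 ≈ 4.9468 days.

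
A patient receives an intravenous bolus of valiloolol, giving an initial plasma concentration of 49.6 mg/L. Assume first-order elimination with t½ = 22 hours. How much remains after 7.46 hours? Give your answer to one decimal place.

39.2 mg/L

Number of half-lives: n = 7.46/22 ≈ 0.33909.
Remaining = 49.6 × (1/2)^0.33909 = 49.6 × 0.79054 ≈ 39.211 mg/L.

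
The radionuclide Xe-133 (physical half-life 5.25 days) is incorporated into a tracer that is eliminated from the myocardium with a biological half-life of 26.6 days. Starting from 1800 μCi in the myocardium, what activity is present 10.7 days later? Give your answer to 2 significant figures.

1/t_eff = 1/t_phys + 1/t_biol = 1/5.25 + 1/26.6 = 0.22807 per day.
t_eff = 5.25 × 26.6 / (5.25 + 26.6) ≈ 4.3846 days.
Remaining = 1800 × (1/2)^(10.7/4.3846) = 1800 × (1/2)^2.4404 ≈ 331.63 μCi.

330 μCi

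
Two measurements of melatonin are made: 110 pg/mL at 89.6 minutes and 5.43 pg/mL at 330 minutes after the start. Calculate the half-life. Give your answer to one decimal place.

55.4 minutes

Over Δt = 330 − 89.6 = 240.4 minutes, the level fell by a factor of 110/5.43 ≈ 20.258.
n = log₂(20.258) ≈ 4.3404 half-lives, so t½ = 240.4/4.3404 ≈ 55.387 minutes.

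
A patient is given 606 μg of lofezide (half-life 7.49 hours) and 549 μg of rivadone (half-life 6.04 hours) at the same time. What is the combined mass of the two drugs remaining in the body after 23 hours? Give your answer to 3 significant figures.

111 μg

lofezide: 606 × (1/2)^(23/7.49) = 606 × (1/2)^3.0708 ≈ 72.124 μg.
rivadone: 549 × (1/2)^(23/6.04) = 549 × (1/2)^3.8079 ≈ 39.198 μg.
Total = 72.124 + 39.198 ≈ 111.32 μg.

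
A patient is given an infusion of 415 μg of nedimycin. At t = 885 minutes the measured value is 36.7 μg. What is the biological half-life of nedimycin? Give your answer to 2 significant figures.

250 minutes

A/A₀ = 36.7/415 ≈ 0.088434.
n = log₂(11.308) ≈ 3.4993 half-lives elapsed in 885 minutes.
t½ = 885/3.4993 ≈ 252.91 minutes.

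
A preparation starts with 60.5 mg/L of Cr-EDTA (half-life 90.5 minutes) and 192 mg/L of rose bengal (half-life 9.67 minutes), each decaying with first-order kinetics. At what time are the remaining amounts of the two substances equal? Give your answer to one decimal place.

Set 60.5·(1/2)^(t/90.5) = 192·(1/2)^(t/9.67).
Taking log₂: log₂(60.5/192) = t·(1/90.5 − 1/9.67).
log₂(0.3151) = -1.6661; 1/90.5 − 1/9.67 = -0.092363.
t = -1.6661 / -0.092363 ≈ 18.039 minutes.

18.0 minutes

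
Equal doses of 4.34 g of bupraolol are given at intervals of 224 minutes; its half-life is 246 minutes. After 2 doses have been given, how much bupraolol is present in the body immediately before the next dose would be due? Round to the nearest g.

The 2 doses were given 448, 224 minutes ago.
Total = 4.34·(1/2)^(448/246) + 4.34·(1/2)^(224/246)
      = 1.2282 + 2.3088 ≈ 3.537 g.

4 g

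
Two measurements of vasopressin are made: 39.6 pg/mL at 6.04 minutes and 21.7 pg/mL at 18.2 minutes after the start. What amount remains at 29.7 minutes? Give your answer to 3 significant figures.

Over Δt = 18.2 − 6.04 = 12.16 minutes, the level fell by a factor of 39.6/21.7 ≈ 1.8249.
n = log₂(1.8249) ≈ 0.86781 half-lives, so t½ = 12.16/0.86781 ≈ 14.012 minutes.
From t = 18.2 to t = 29.7: 21.7 × (1/2)^((29.7−18.2)/14.012) ≈ 12.286 pg/mL.

12.3 pg/mL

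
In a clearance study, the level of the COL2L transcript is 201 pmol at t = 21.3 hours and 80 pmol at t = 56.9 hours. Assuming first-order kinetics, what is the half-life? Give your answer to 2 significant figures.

27 hours

Over Δt = 56.9 − 21.3 = 35.6 hours, the level fell by a factor of 201/80 ≈ 2.5125.
n = log₂(2.5125) ≈ 1.3291 half-lives, so t½ = 35.6/1.3291 ≈ 26.785 hours.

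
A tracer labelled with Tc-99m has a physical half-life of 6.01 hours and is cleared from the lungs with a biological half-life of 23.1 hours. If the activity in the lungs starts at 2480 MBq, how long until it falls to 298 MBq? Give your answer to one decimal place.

14.6 hours

1/t_eff = 1/t_phys + 1/t_biol = 1/6.01 + 1/23.1 = 0.20968 per hour.
t_eff = 6.01 × 23.1 / (6.01 + 23.1) ≈ 4.7692 hours.
n = log₂(2480/298) ≈ 3.057; t = 3.057 × 4.7692 ≈ 14.579 hours.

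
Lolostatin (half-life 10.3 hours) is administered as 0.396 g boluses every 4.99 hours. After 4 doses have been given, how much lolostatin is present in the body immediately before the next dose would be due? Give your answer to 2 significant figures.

The 4 doses were given 19.96, 14.97, 9.98, 4.99 hours ago.
Total = 0.396·(1/2)^(19.96/10.3) + 0.396·(1/2)^(14.97/10.3) + 0.396·(1/2)^(9.98/10.3) + 0.396·(1/2)^(4.99/10.3)
      = 0.10336 + 0.1446 + 0.20231 + 0.28305 ≈ 0.73332 g.

0.73 g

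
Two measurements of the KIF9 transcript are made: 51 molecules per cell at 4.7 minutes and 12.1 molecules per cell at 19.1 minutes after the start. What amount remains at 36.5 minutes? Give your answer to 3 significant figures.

2.13 molecules per cell

Over Δt = 19.1 − 4.7 = 14.4 minutes, the level fell by a factor of 51/12.1 ≈ 4.2149.
n = log₂(4.2149) ≈ 2.0755 half-lives, so t½ = 14.4/2.0755 ≈ 6.9381 minutes.
From t = 19.1 to t = 36.5: 12.1 × (1/2)^((36.5−19.1)/6.9381) ≈ 2.1273 molecules per cell.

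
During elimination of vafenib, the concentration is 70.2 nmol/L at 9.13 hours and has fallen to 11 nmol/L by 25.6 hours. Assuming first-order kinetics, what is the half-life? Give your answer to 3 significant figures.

Over Δt = 25.6 − 9.13 = 16.47 hours, the level fell by a factor of 70.2/11 ≈ 6.3818.
n = log₂(6.3818) ≈ 2.674 half-lives, so t½ = 16.47/2.674 ≈ 6.1594 hours.

6.16 hours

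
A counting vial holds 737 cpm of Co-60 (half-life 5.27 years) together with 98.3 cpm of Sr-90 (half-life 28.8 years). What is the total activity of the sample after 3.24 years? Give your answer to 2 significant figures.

570 cpm

Co-60: 737 × (1/2)^(3.24/5.27) = 737 × (1/2)^0.6148 ≈ 481.28 cpm.
Sr-90: 98.3 × (1/2)^(3.24/28.8) = 98.3 × (1/2)^0.1125 ≈ 90.926 cpm.
Total = 481.28 + 90.926 ≈ 572.2 cpm.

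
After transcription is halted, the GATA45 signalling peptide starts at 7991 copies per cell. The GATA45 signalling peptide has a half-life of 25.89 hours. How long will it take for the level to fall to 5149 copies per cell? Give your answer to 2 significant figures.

16 hours

Fraction remaining = 5149/7991 ≈ 0.64435.
n = log₂(7991/5149) = ln(1.552)/ln 2 ≈ 0.63408 half-lives.
t = n × t½ = 0.63408 × 25.89 ≈ 16.416 hours.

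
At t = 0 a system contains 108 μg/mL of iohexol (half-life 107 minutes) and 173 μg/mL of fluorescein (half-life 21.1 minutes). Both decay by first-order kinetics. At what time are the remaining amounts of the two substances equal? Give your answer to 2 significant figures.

Set 108·(1/2)^(t/107) = 173·(1/2)^(t/21.1).
Taking log₂: log₂(108/173) = t·(1/107 − 1/21.1).
log₂(0.62428) = -0.67974; 1/107 − 1/21.1 = -0.038048.
t = -0.67974 / -0.038048 ≈ 17.866 minutes.

18 minutes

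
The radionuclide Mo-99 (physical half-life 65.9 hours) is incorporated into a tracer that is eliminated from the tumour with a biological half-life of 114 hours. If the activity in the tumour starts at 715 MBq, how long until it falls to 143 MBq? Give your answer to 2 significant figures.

97 hours

1/t_eff = 1/t_phys + 1/t_biol = 1/65.9 + 1/114 = 0.023946 per hour.
t_eff = 65.9 × 114 / (65.9 + 114) ≈ 41.76 hours.
n = log₂(715/143) ≈ 2.3219; t = 2.3219 × 41.76 ≈ 96.963 hours.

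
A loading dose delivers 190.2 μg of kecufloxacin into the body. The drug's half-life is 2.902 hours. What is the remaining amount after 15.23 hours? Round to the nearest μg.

5 μg

Number of half-lives: n = 15.23/2.902 ≈ 5.2481.
Remaining = 190.2 × (1/2)^5.2481 = 190.2 × 0.026313 ≈ 5.0046 μg.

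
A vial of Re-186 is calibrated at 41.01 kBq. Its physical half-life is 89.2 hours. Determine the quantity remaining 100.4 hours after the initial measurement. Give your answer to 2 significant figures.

19 kBq

Number of half-lives: n = 100.4/89.2 ≈ 1.1256.
Remaining = 41.01 × (1/2)^1.1256 = 41.01 × 0.45832 ≈ 18.796 kBq.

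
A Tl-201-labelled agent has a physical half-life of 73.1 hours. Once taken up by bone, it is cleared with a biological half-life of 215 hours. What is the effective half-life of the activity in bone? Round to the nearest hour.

1/t_eff = 1/t_phys + 1/t_biol = 1/73.1 + 1/215 = 0.018331 per hour.
t_eff = 73.1 × 215 / (73.1 + 215) ≈ 54.552 hours.

55 hours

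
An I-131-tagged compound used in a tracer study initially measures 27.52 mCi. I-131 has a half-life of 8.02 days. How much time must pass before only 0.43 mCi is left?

48.12 days

0.43/27.52 = 1/64, so 6 half-lives have elapsed.
t = 6 × 8.02 = 48.12 days.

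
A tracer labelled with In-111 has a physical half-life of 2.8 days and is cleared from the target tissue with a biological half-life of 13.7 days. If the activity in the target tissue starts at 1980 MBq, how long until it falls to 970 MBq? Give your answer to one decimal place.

1/t_eff = 1/t_phys + 1/t_biol = 1/2.8 + 1/13.7 = 0.43014 per day.
t_eff = 2.8 × 13.7 / (2.8 + 13.7) ≈ 2.3248 days.
n = log₂(1980/970) ≈ 1.0294; t = 1.0294 × 2.3248 ≈ 2.3933 days.

2.4 days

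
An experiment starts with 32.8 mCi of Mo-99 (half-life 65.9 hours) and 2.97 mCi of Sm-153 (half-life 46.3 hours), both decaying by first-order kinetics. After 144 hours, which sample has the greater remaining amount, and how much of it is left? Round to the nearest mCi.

Mo-99, 7 mCi

Mo-99: 32.8 × (1/2)^2.1851 ≈ 7.2125 mCi.
Sm-153: 2.97 × (1/2)^3.1102 ≈ 0.34396 mCi.
Mo-99 has more remaining, at ≈ 7.2125 mCi.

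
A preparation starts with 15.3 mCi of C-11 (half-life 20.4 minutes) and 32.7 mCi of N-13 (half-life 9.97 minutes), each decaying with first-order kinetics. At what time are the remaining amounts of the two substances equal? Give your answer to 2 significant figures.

Set 15.3·(1/2)^(t/20.4) = 32.7·(1/2)^(t/9.97).
Taking log₂: log₂(15.3/32.7) = t·(1/20.4 − 1/9.97).
log₂(0.46789) = -1.0958; 1/20.4 − 1/9.97 = -0.051281.
t = -1.0958 / -0.051281 ≈ 21.368 minutes.

21 minutes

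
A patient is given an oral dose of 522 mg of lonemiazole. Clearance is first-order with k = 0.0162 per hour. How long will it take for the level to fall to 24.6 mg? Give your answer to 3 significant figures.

t½ = ln 2 / k = 0.69315 / 0.0162 ≈ 42.787 hours.
Fraction remaining = 24.6/522 ≈ 0.047126.
n = log₂(522/24.6) = ln(21.22)/ln 2 ≈ 4.4073 half-lives.
t = n × t½ = 4.4073 × 42.787 ≈ 188.58 hours.

189 hours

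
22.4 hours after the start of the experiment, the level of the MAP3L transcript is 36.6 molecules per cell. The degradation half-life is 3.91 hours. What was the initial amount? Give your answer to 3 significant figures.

Number of half-lives elapsed: n = 22.4/3.91 ≈ 5.7289.
A₀ = A × 2^n = 36.6 × 2^5.7289 = 36.6 × 53.036 ≈ 1941.1 molecules per cell.

1940 molecules per cell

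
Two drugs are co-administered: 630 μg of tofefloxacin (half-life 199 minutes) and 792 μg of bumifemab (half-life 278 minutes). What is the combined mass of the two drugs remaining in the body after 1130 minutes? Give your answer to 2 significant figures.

tofefloxacin: 630 × (1/2)^(1130/199) = 630 × (1/2)^5.6784 ≈ 12.302 μg.
bumifemab: 792 × (1/2)^(1130/278) = 792 × (1/2)^4.0647 ≈ 47.328 μg.
Total = 12.302 + 47.328 ≈ 59.63 μg.

60 μg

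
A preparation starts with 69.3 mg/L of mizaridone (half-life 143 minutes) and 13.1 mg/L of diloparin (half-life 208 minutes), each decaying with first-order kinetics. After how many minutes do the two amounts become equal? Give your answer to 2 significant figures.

Set 69.3·(1/2)^(t/143) = 13.1·(1/2)^(t/208).
Taking log₂: log₂(69.3/13.1) = t·(1/143 − 1/208).
log₂(5.2901) = 2.4033; 1/143 − 1/208 = 0.0021853.
t = 2.4033 / 0.0021853 ≈ 1099.7 minutes.

1100 minutes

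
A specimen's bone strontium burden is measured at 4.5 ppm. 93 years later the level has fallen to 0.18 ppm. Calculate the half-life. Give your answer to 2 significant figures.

A/A₀ = 0.18/4.5 ≈ 0.04.
n = log₂(25) ≈ 4.6439 half-lives elapsed in 93 years.
t½ = 93/4.6439 ≈ 20.026 years.

20 years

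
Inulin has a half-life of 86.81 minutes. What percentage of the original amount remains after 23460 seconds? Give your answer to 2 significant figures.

4.4%

23460 seconds = 391 minutes.
n = 391/86.81 ≈ 4.5041 half-lives.
Fraction remaining = (1/2)^4.5041 ≈ 0.044069, i.e. 4.4069%.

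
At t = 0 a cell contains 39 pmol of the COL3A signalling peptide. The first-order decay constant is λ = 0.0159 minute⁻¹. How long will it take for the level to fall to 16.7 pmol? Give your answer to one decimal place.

t½ = ln 2 / λ = 0.69315 / 0.0159 ≈ 43.594 minutes.
Fraction remaining = 16.7/39 ≈ 0.42821.
n = log₂(39/16.7) = ln(2.3353)/ln 2 ≈ 1.2236 half-lives.
t = n × t½ = 1.2236 × 43.594 ≈ 53.343 minutes.

53.3 minutes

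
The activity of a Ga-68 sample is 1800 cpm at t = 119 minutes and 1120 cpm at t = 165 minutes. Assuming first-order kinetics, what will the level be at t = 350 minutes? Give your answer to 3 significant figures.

Over Δt = 165 − 119 = 46 minutes, the level fell by a factor of 1800/1120 ≈ 1.6071.
n = log₂(1.6071) ≈ 0.6845 half-lives, so t½ = 46/0.6845 ≈ 67.203 minutes.
From t = 165 to t = 350: 1120 × (1/2)^((350−165)/67.203) ≈ 166.16 cpm.

166 cpm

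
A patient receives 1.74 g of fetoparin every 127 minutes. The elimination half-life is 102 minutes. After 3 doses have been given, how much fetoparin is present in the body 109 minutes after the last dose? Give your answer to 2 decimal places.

The 3 doses were given 363, 236, 109 minutes ago.
Total = 1.74·(1/2)^(363/102) + 1.74·(1/2)^(236/102) + 1.74·(1/2)^(109/102)
      = 0.14765 + 0.34998 + 0.82958 ≈ 1.3272 g.

1.33 g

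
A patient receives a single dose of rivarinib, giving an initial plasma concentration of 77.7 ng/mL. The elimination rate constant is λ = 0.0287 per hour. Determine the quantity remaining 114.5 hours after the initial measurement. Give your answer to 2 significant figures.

2.9 ng/mL

t½ = ln 2 / λ = 0.69315 / 0.0287 ≈ 24.151 hours.
Number of half-lives: n = 114.5/24.151 ≈ 4.7409.
Remaining = 77.7 × (1/2)^4.7409 = 77.7 × 0.037398 ≈ 2.9058 ng/mL.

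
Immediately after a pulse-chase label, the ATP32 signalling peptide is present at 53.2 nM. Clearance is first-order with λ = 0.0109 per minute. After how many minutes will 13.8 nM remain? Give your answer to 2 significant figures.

120 minutes

t½ = ln 2 / λ = 0.69315 / 0.0109 ≈ 63.591 minutes.
Fraction remaining = 13.8/53.2 ≈ 0.2594.
n = log₂(53.2/13.8) = ln(3.8551)/ln 2 ≈ 1.9468 half-lives.
t = n × t½ = 1.9468 × 63.591 ≈ 123.8 minutes.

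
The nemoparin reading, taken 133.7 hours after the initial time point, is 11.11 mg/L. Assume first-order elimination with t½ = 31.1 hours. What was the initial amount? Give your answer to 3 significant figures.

Number of half-lives elapsed: n = 133.7/31.1 ≈ 4.299.
A₀ = A × 2^n = 11.11 × 2^4.299 = 11.11 × 19.685 ≈ 218.7 mg/L.

219 mg/L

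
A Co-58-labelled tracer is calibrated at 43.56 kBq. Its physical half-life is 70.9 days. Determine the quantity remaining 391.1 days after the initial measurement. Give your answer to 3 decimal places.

Number of half-lives: n = 391.1/70.9 ≈ 5.5162.
Remaining = 43.56 × (1/2)^5.5162 = 43.56 × 0.02185 ≈ 0.95179 kBq.

0.952 kBq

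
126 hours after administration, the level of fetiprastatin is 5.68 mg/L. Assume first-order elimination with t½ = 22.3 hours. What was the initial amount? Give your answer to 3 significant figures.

Number of half-lives elapsed: n = 126/22.3 ≈ 5.6502.
A₀ = A × 2^n = 5.68 × 2^5.6502 = 5.68 × 50.221 ≈ 285.26 mg/L.

285 mg/L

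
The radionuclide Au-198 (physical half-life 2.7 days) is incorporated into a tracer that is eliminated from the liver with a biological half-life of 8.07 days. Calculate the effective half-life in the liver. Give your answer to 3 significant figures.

2.02 days

1/t_eff = 1/t_phys + 1/t_biol = 1/2.7 + 1/8.07 = 0.49429 per day.
t_eff = 2.7 × 8.07 / (2.7 + 8.07) ≈ 2.0231 days.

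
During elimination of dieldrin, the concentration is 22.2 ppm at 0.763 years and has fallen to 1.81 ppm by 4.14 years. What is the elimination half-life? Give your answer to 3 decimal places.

0.934 years

Over Δt = 4.14 − 0.763 = 3.377 years, the level fell by a factor of 22.2/1.81 ≈ 12.265.
n = log₂(12.265) ≈ 3.6165 half-lives, so t½ = 3.377/3.6165 ≈ 0.93378 years.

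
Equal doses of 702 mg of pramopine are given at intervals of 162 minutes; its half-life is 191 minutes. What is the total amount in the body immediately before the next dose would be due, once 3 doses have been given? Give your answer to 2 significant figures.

730 mg

The 3 doses were given 486, 324, 162 minutes ago.
Total = 702·(1/2)^(486/191) + 702·(1/2)^(324/191) + 702·(1/2)^(162/191)
      = 120.33 + 216.62 + 389.95 ≈ 726.9 mg.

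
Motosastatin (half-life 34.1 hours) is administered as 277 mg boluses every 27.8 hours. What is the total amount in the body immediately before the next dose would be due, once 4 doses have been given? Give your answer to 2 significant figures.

The 4 doses were given 111.2, 83.4, 55.6, 27.8 hours ago.
Total = 277·(1/2)^(111.2/34.1) + 277·(1/2)^(83.4/34.1) + 277·(1/2)^(55.6/34.1) + 277·(1/2)^(27.8/34.1)
      = 28.895 + 50.844 + 89.465 + 157.42 ≈ 326.63 mg.

330 mg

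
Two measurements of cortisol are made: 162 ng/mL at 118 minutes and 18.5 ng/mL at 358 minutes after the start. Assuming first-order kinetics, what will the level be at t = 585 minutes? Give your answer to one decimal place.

Over Δt = 358 − 118 = 240 minutes, the level fell by a factor of 162/18.5 ≈ 8.7568.
n = log₂(8.7568) ≈ 3.1304 half-lives, so t½ = 240/3.1304 ≈ 76.668 minutes.
From t = 358 to t = 585: 18.5 × (1/2)^((585−358)/76.668) ≈ 2.3761 ng/mL.

2.4 ng/mL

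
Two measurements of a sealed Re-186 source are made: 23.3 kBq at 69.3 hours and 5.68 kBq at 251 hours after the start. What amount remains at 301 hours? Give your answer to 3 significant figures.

Over Δt = 251 − 69.3 = 181.7 hours, the level fell by a factor of 23.3/5.68 ≈ 4.1021.
n = log₂(4.1021) ≈ 2.0364 half-lives, so t½ = 181.7/2.0364 ≈ 89.228 hours.
From t = 251 to t = 301: 5.68 × (1/2)^((301−251)/89.228) ≈ 3.8518 kBq.

3.85 kBq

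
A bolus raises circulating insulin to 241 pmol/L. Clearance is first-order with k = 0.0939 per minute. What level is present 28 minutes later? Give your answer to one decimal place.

t½ = ln 2 / k = 0.69315 / 0.0939 ≈ 7.3818 minutes.
Number of half-lives: n = 28/7.3818 ≈ 3.7931.
Remaining = 241 × (1/2)^3.7931 = 241 × 0.072136 ≈ 17.385 pmol/L.

17.4 pmol/L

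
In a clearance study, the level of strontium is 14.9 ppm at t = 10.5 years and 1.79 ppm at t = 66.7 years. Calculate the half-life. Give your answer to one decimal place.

18.4 years

Over Δt = 66.7 − 10.5 = 56.2 years, the level fell by a factor of 14.9/1.79 ≈ 8.324.
n = log₂(8.324) ≈ 3.0573 half-lives, so t½ = 56.2/3.0573 ≈ 18.382 years.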